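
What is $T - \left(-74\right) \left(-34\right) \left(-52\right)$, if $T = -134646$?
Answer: $-3814$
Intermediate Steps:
$T - \left(-74\right) \left(-34\right) \left(-52\right) = -134646 - \left(-74\right) \left(-34\right) \left(-52\right) = -134646 - 2516 \left(-52\right) = -134646 - -130832 = -134646 + 130832 = -3814$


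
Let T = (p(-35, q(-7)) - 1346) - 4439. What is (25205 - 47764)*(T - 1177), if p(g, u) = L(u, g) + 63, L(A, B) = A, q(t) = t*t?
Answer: 154529150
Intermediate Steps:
q(t) = t²
p(g, u) = 63 + u (p(g, u) = u + 63 = 63 + u)
T = -5673 (T = ((63 + (-7)²) - 1346) - 4439 = ((63 + 49) - 1346) - 4439 = (112 - 1346) - 4439 = -1234 - 4439 = -5673)
(25205 - 47764)*(T - 1177) = (25205 - 47764)*(-5673 - 1177) = -22559*(-6850) = 154529150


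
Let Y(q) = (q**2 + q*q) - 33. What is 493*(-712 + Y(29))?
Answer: 461941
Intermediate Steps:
Y(q) = -33 + 2*q**2 (Y(q) = (q**2 + q**2) - 33 = 2*q**2 - 33 = -33 + 2*q**2)
493*(-712 + Y(29)) = 493*(-712 + (-33 + 2*29**2)) = 493*(-712 + (-33 + 2*841)) = 493*(-712 + (-33 + 1682)) = 493*(-712 + 1649) = 493*937 = 461941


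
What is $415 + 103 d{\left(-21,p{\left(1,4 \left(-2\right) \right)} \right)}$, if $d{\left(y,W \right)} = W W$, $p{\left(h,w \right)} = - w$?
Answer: $7007$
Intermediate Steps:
$d{\left(y,W \right)} = W^{2}$
$415 + 103 d{\left(-21,p{\left(1,4 \left(-2\right) \right)} \right)} = 415 + 103 \left(- 4 \left(-2\right)\right)^{2} = 415 + 103 \left(\left(-1\right) \left(-8\right)\right)^{2} = 415 + 103 \cdot 8^{2} = 415 + 103 \cdot 64 = 415 + 6592 = 7007$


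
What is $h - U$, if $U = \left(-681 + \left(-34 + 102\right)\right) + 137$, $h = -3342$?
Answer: $-2866$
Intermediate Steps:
$U = -476$ ($U = \left(-681 + 68\right) + 137 = -613 + 137 = -476$)
$h - U = -3342 - -476 = -3342 + 476 = -2866$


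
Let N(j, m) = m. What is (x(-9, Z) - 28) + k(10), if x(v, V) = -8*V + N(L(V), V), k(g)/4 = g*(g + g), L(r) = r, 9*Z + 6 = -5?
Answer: 7025/9 ≈ 780.56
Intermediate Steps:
Z = -11/9 (Z = -2/3 + (1/9)*(-5) = -2/3 - 5/9 = -11/9 ≈ -1.2222)
k(g) = 8*g**2 (k(g) = 4*(g*(g + g)) = 4*(g*(2*g)) = 4*(2*g**2) = 8*g**2)
x(v, V) = -7*V (x(v, V) = -8*V + V = -7*V)
(x(-9, Z) - 28) + k(10) = (-7*(-11/9) - 28) + 8*10**2 = (77/9 - 28) + 8*100 = -175/9 + 800 = 7025/9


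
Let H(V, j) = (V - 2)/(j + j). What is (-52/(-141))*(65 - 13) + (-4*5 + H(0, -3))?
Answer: -23/47 ≈ -0.48936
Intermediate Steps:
H(V, j) = (-2 + V)/(2*j) (H(V, j) = (-2 + V)/((2*j)) = (-2 + V)*(1/(2*j)) = (-2 + V)/(2*j))
(-52/(-141))*(65 - 13) + (-4*5 + H(0, -3)) = (-52/(-141))*(65 - 13) + (-4*5 + (½)*(-2 + 0)/(-3)) = -52*(-1/141)*52 + (-20 + (½)*(-⅓)*(-2)) = (52/141)*52 + (-20 + ⅓) = 2704/141 - 59/3 = -23/47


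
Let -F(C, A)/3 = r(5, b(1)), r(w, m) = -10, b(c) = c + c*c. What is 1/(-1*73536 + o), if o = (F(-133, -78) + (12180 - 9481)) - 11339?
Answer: -1/82146 ≈ -1.2173e-5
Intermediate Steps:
b(c) = c + c**2
F(C, A) = 30 (F(C, A) = -3*(-10) = 30)
o = -8610 (o = (30 + (12180 - 9481)) - 11339 = (30 + 2699) - 11339 = 2729 - 11339 = -8610)
1/(-1*73536 + o) = 1/(-1*73536 - 8610) = 1/(-73536 - 8610) = 1/(-82146) = -1/82146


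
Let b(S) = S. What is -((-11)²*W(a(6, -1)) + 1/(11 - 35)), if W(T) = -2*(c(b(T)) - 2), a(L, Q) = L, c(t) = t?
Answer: 23233/24 ≈ 968.04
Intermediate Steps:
W(T) = 4 - 2*T (W(T) = -2*(T - 2) = -2*(-2 + T) = 4 - 2*T)
-((-11)²*W(a(6, -1)) + 1/(11 - 35)) = -((-11)²*(4 - 2*6) + 1/(11 - 35)) = -(121*(4 - 12) + 1/(-24)) = -(121*(-8) - 1/24) = -(-968 - 1/24) = -1*(-23233/24) = 23233/24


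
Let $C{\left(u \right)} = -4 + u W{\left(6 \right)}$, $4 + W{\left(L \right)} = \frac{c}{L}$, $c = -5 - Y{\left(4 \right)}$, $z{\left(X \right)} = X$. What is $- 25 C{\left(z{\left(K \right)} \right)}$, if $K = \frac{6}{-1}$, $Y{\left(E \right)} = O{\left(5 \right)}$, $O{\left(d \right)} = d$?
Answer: $-750$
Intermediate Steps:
$Y{\left(E \right)} = 5$
$K = -6$ ($K = 6 \left(-1\right) = -6$)
$c = -10$ ($c = -5 - 5 = -10$)
$W{\left(L \right)} = -4 - \frac{10}{L}$
$C{\left(u \right)} = -4 - \frac{17 u}{3}$ ($C{\left(u \right)} = -4 + u \left(-4 - \frac{10}{6}\right) = -4 + u \left(-4 - \frac{5}{3}\right) = -4 + u \left(- \frac{17}{3}\right) = -4 - \frac{17 u}{3}$)
$- 25 C{\left(z{\left(K \right)} \right)} = - 25 \left(-4 - -34\right) = - 25 \left(-4 + 34\right) = \left(-25\right) 30 = -750$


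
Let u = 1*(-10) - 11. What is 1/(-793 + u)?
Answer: -1/814 ≈ -0.0012285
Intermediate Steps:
u = -21 (u = -10 - 11 = -21)
1/(-793 + u) = 1/(-793 - 21) = 1/(-814) = -1/814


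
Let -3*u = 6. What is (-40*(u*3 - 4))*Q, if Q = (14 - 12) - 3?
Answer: -400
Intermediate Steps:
u = -2 (u = -1/3*6 = -2)
Q = -1 (Q = 2 - 3 = -1)
(-40*(u*3 - 4))*Q = -40*(-2*3 - 4)*(-1) = -40*(-6 - 4)*(-1) = -40*(-10)*(-1) = 400*(-1) = -400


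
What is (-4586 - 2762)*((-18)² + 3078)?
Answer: -24997896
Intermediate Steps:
(-4586 - 2762)*((-18)² + 3078) = -7348*(324 + 3078) = -7348*3402 = -24997896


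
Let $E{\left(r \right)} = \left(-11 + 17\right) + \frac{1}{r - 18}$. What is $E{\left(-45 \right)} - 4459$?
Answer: $- \frac{280540}{63} \approx -4453.0$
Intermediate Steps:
$E{\left(r \right)} = 6 + \frac{1}{-18 + r}$
$E{\left(-45 \right)} - 4459 = \frac{-107 + 6 \left(-45\right)}{-18 - 45} - 4459 = \frac{-107 - 270}{-63} - 4459 = \left(- \frac{1}{63}\right) \left(-377\right) - 4459 = \frac{377}{63} - 4459 = - \frac{280540}{63}$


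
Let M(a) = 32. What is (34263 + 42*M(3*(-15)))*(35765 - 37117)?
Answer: -48140664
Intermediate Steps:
(34263 + 42*M(3*(-15)))*(35765 - 37117) = (34263 + 42*32)*(35765 - 37117) = (34263 + 1344)*(-1352) = 35607*(-1352) = -48140664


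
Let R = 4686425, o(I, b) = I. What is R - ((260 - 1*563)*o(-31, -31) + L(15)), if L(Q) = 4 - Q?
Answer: 4677043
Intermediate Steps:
R - ((260 - 1*563)*o(-31, -31) + L(15)) = 4686425 - ((260 - 1*563)*(-31) + (4 - 1*15)) = 4686425 - ((260 - 563)*(-31) + (4 - 15)) = 4686425 - (-303*(-31) - 11) = 4686425 - (9393 - 11) = 4686425 - 1*9382 = 4686425 - 9382 = 4677043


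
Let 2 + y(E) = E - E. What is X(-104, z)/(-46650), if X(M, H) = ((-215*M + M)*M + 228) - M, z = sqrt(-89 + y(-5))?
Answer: 1157146/23325 ≈ 49.610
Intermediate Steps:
y(E) = -2 (y(E) = -2 + (E - E) = -2 + 0 = -2)
z = I*sqrt(91) (z = sqrt(-89 - 2) = sqrt(-91) = I*sqrt(91) ≈ 9.5394*I)
X(M, H) = 228 - M - 214*M**2 (X(M, H) = ((-214*M)*M + 228) - M = (-214*M**2 + 228) - M = (228 - 214*M**2) - M = 228 - M - 214*M**2)
X(-104, z)/(-46650) = (228 - 1*(-104) - 214*(-104)**2)/(-46650) = (228 + 104 - 214*10816)*(-1/46650) = (228 + 104 - 2314624)*(-1/46650) = -2314292*(-1/46650) = 1157146/23325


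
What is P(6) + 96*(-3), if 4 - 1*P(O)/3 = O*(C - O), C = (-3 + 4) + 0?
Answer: -186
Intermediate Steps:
C = 1 (C = 1 + 0 = 1)
P(O) = 12 - 3*O*(1 - O)
P(6) + 96*(-3) = (12 - 3*6 + 3*6²) + 96*(-3) = (12 - 18 + 3*36) - 288 = (12 - 18 + 108) - 288 = 102 - 288 = -186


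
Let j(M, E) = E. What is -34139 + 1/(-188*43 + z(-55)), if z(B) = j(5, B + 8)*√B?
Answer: (-1604533*√55 + 275979677*I)/(47*(√55 - 172*I)) ≈ -34139.0 + 5.722e-6*I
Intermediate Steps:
z(B) = √B*(8 + B) (z(B) = (B + 8)*√B = (8 + B)*√B = √B*(8 + B))
-34139 + 1/(-188*43 + z(-55)) = -34139 + 1/(-188*43 + √(-55)*(8 - 55)) = -34139 + 1/(-8084 + (I*√55)*(-47)) = -34139 + 1/(-8084 - 47*I*√55)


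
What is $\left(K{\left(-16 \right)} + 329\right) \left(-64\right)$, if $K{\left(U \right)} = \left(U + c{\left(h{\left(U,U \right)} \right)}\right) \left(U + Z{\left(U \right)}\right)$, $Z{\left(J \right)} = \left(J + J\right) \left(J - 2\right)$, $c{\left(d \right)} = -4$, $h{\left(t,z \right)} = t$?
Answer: $695744$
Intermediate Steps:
$Z{\left(J \right)} = 2 J \left(-2 + J\right)$
$K{\left(U \right)} = \left(-4 + U\right) \left(U + 2 U \left(-2 + U\right)\right)$ ($K{\left(U \right)} = \left(U - 4\right) \left(U + 2 U \left(-2 + U\right)\right) = \left(-4 + U\right) \left(U + 2 U \left(-2 + U\right)\right)$)
$\left(K{\left(-16 \right)} + 329\right) \left(-64\right) = \left(- 16 \left(12 - -176 + 2 \left(-16\right)^{2}\right) + 329\right) \left(-64\right) = \left(- 16 \left(12 + 176 + 2 \cdot 256\right) + 329\right) \left(-64\right) = \left(- 16 \left(12 + 176 + 512\right) + 329\right) \left(-64\right) = \left(\left(-16\right) 700 + 329\right) \left(-64\right) = \left(-11200 + 329\right) \left(-64\right) = \left(-10871\right) \left(-64\right) = 695744$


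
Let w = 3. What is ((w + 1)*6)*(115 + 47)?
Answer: 3888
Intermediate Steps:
((w + 1)*6)*(115 + 47) = ((3 + 1)*6)*(115 + 47) = (4*6)*162 = 24*162 = 3888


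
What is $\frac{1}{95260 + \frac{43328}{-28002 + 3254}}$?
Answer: $\frac{6187}{589362788} \approx 1.0498 \cdot 10^{-5}$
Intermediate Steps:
$\frac{1}{95260 + \frac{43328}{-28002 + 3254}} = \frac{1}{95260 + \frac{43328}{-24748}} = \frac{1}{95260 + 43328 \left(- \frac{1}{24748}\right)} = \frac{1}{95260 - \frac{10832}{6187}} = \frac{1}{\frac{589362788}{6187}} = \frac{6187}{589362788}$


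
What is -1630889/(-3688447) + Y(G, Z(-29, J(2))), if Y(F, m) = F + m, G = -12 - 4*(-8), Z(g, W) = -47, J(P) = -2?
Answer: -97957180/3688447 ≈ -26.558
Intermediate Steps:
G = 20 (G = -12 + 32 = 20)
-1630889/(-3688447) + Y(G, Z(-29, J(2))) = -1630889/(-3688447) + (20 - 47) = -1630889*(-1/3688447) - 27 = 1630889/3688447 - 27 = -97957180/3688447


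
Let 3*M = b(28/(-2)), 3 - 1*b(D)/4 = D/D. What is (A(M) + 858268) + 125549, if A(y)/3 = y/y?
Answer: 983820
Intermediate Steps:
b(D) = 8 (b(D) = 12 - 4*D/D = 12 - 4*1 = 12 - 4 = 8)
M = 8/3 (M = (⅓)*8 = 8/3 ≈ 2.6667)
A(y) = 3 (A(y) = 3*(y/y) = 3*1 = 3)
(A(M) + 858268) + 125549 = (3 + 858268) + 125549 = 858271 + 125549 = 983820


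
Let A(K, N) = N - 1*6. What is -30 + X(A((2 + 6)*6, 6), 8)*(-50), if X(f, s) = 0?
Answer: -30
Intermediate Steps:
A(K, N) = -6 + N (A(K, N) = N - 6 = -6 + N)
-30 + X(A((2 + 6)*6, 6), 8)*(-50) = -30 + 0*(-50) = -30 + 0 = -30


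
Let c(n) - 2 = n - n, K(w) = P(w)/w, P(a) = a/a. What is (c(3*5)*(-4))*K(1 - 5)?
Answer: 2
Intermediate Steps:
P(a) = 1
K(w) = 1/w
c(n) = 2 (c(n) = 2 + (n - n) = 2 + 0 = 2)
(c(3*5)*(-4))*K(1 - 5) = (2*(-4))/(1 - 5) = -8/(-4) = -8*(-1/4) = 2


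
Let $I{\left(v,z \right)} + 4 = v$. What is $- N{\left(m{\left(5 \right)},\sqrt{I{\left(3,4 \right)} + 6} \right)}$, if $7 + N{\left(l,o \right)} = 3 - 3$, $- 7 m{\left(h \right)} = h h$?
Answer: $7$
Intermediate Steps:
$I{\left(v,z \right)} = -4 + v$
$m{\left(h \right)} = - \frac{h^{2}}{7}$ ($m{\left(h \right)} = - \frac{h h}{7} = - \frac{h^{2}}{7}$)
$N{\left(l,o \right)} = -7$ ($N{\left(l,o \right)} = -7 + \left(3 - 3\right) = -7 + 0 = -7$)
$- N{\left(m{\left(5 \right)},\sqrt{I{\left(3,4 \right)} + 6} \right)} = \left(-1\right) \left(-7\right) = 7$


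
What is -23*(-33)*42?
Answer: 31878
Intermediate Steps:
-23*(-33)*42 = 759*42 = 31878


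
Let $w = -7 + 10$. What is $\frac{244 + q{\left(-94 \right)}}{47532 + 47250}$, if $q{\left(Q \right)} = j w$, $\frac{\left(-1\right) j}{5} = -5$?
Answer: $\frac{319}{94782} \approx 0.0033656$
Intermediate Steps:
$j = 25$ ($j = \left(-5\right) \left(-5\right) = 25$)
$w = 3$
$q{\left(Q \right)} = 75$ ($q{\left(Q \right)} = 25 \cdot 3 = 75$)
$\frac{244 + q{\left(-94 \right)}}{47532 + 47250} = \frac{244 + 75}{47532 + 47250} = \frac{319}{94782}$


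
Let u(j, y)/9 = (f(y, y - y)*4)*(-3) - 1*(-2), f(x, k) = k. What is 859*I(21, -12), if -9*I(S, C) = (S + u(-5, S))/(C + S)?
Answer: -11167/27 ≈ -413.59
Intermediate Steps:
u(j, y) = 18 (u(j, y) = 9*(((y - y)*4)*(-3) - 1*(-2)) = 9*((0*4)*(-3) + 2) = 9*(0*(-3) + 2) = 9*(0 + 2) = 9*2 = 18)
I(S, C) = -(18 + S)/(9*(C + S)) (I(S, C) = -(S + 18)/(9*(C + S)) = -(18 + S)/(9*(C + S)))
859*I(21, -12) = 859*((-2 - ⅑*21)/(-12 + 21)) = 859*((-2 - 7/3)/9) = 859*((⅑)*(-13/3)) = 859*(-13/27) = -11167/27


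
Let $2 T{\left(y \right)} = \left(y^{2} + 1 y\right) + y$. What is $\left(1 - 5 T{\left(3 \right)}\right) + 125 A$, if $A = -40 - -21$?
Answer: $- \frac{4823}{2} \approx -2411.5$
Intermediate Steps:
$A = -19$ ($A = -40 + 21 = -19$)
$T{\left(y \right)} = y + \frac{y^{2}}{2}$ ($T{\left(y \right)} = \frac{\left(y^{2} + 1 y\right) + y}{2} = \frac{\left(y^{2} + y\right) + y}{2} = \frac{\left(y + y^{2}\right) + y}{2} = \frac{y^{2} + 2 y}{2} = y + \frac{y^{2}}{2}$)
$\left(1 - 5 T{\left(3 \right)}\right) + 125 A = \left(1 - 5 \cdot \frac{1}{2} \cdot 3 \left(2 + 3\right)\right) + 125 \left(-19\right) = \left(1 - 5 \cdot \frac{1}{2} \cdot 3 \cdot 5\right) - 2375 = \left(1 - \frac{75}{2}\right) - 2375 = - \frac{73}{2} - 2375 = - \frac{4823}{2}$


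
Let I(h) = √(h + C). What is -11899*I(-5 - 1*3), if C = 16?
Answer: -23798*√2 ≈ -33655.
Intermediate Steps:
I(h) = √(16 + h) (I(h) = √(h + 16) = √(16 + h))
-11899*I(-5 - 1*3) = -11899*√(16 + (-5 - 1*3)) = -11899*√(16 + (-5 - 3)) = -11899*√(16 - 8) = -23798*√2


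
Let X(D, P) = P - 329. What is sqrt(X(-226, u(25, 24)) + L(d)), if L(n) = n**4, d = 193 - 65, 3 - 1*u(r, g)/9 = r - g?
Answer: sqrt(268435145) ≈ 16384.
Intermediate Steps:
u(r, g) = 27 - 9*r + 9*g (u(r, g) = 27 - 9*(r - g) = 27 + (-9*r + 9*g) = 27 - 9*r + 9*g)
d = 128
X(D, P) = -329 + P
sqrt(X(-226, u(25, 24)) + L(d)) = sqrt((-329 + (27 - 9*25 + 9*24)) + 128**4) = sqrt((-329 + (27 - 225 + 216)) + 268435456) = sqrt((-329 + 18) + 268435456) = sqrt(-311 + 268435456) = sqrt(268435145)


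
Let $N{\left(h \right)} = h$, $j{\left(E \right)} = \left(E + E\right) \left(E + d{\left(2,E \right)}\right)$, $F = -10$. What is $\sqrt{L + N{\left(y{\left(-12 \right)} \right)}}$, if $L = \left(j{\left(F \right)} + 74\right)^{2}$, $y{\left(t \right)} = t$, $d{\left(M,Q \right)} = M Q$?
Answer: $2 \sqrt{113566} \approx 673.99$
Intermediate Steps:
$j{\left(E \right)} = 6 E^{2}$ ($j{\left(E \right)} = \left(E + E\right) \left(E + 2 E\right) = 2 E 3 E = 6 E^{2}$)
$L = 454276$ ($L = \left(6 \left(-10\right)^{2} + 74\right)^{2} = \left(6 \cdot 100 + 74\right)^{2} = \left(600 + 74\right)^{2} = 674^{2} = 454276$)
$\sqrt{L + N{\left(y{\left(-12 \right)} \right)}} = \sqrt{454276 - 12} = \sqrt{454264} = 2 \sqrt{113566}$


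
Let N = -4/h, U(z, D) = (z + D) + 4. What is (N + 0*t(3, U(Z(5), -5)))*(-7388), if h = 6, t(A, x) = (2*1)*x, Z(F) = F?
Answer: 14776/3 ≈ 4925.3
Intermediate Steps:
U(z, D) = 4 + D + z (U(z, D) = (D + z) + 4 = 4 + D + z)
t(A, x) = 2*x
N = -2/3 (N = -4/6 = -4*1/6 = -2/3 ≈ -0.66667)
(N + 0*t(3, U(Z(5), -5)))*(-7388) = (-2/3 + 0*(2*(4 - 5 + 5)))*(-7388) = (-2/3 + 0*(2*4))*(-7388) = (-2/3 + 0*8)*(-7388) = (-2/3 + 0)*(-7388) = -2/3*(-7388) = 14776/3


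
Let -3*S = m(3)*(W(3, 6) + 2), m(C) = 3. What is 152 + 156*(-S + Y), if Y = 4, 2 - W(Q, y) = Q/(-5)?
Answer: 7468/5 ≈ 1493.6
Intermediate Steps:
W(Q, y) = 2 + Q/5 (W(Q, y) = 2 - Q/(-5) = 2 - Q*(-1)/5 = 2 - (-1)*Q/5 = 2 + Q/5)
S = -23/5 (S = -((2 + (⅕)*3) + 2) = -((2 + ⅗) + 2) = -(13/5 + 2) = -23/5 ≈ -4.6000)
152 + 156*(-S + Y) = 152 + 156*(-1*(-23/5) + 4) = 152 + 156*(23/5 + 4) = 152 + 156*(43/5) = 152 + 6708/5 = 7468/5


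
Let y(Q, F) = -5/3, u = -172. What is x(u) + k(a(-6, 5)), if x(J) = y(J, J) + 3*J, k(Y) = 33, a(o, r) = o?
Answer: -1454/3 ≈ -484.67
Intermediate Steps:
y(Q, F) = -5/3 (y(Q, F) = -5*1/3 = -5/3)
x(J) = -5/3 + 3*J
x(u) + k(a(-6, 5)) = (-5/3 + 3*(-172)) + 33 = (-5/3 - 516) + 33 = -1553/3 + 33 = -1454/3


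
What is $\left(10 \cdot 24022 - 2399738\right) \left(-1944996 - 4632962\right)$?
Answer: $14205218704244$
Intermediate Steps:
$\left(10 \cdot 24022 - 2399738\right) \left(-1944996 - 4632962\right) = \left(240220 - 2399738\right) \left(-6577958\right) = \left(-2159518\right) \left(-6577958\right) = 14205218704244$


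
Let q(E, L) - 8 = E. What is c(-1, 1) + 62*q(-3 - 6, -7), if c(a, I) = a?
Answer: -63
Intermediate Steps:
q(E, L) = 8 + E
c(-1, 1) + 62*q(-3 - 6, -7) = -1 + 62*(8 + (-3 - 6)) = -1 + 62*(8 - 9) = -1 + 62*(-1) = -1 - 62 = -63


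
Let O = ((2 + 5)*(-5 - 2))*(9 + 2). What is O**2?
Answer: 290521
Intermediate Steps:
O = -539 (O = (7*(-7))*11 = -49*11 = -539)
O**2 = (-539)**2 = 290521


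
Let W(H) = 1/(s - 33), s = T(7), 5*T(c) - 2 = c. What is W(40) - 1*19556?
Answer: -3050741/156 ≈ -19556.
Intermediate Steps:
T(c) = ⅖ + c/5
s = 9/5 (s = ⅖ + (⅕)*7 = ⅖ + 7/5 = 9/5 ≈ 1.8000)
W(H) = -5/156 (W(H) = 1/(9/5 - 33) = 1/(-156/5) = -5/156)
W(40) - 1*19556 = -5/156 - 1*19556 = -5/156 - 19556 = -3050741/156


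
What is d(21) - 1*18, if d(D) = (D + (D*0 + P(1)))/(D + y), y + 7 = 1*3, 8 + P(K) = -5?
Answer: -298/17 ≈ -17.529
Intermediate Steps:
P(K) = -13 (P(K) = -8 - 5 = -13)
y = -4 (y = -7 + 1*3 = -7 + 3 = -4)
d(D) = (-13 + D)/(-4 + D) (d(D) = (D + (D*0 - 13))/(D - 4) = (D + (0 - 13))/(-4 + D) = (D - 13)/(-4 + D) = (-13 + D)/(-4 + D))
d(21) - 1*18 = (-13 + 21)/(-4 + 21) - 1*18 = 8/17 - 18 = -298/17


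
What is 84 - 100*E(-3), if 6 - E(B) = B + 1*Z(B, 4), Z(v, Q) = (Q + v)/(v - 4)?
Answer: -5812/7 ≈ -830.29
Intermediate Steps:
Z(v, Q) = (Q + v)/(-4 + v)
E(B) = 6 - B - (4 + B)/(-4 + B) (E(B) = 6 - (B + 1*((4 + B)/(-4 + B))) = 6 - (B + (4 + B)/(-4 + B)) = 6 + (-B - (4 + B)/(-4 + B)) = 6 - B - (4 + B)/(-4 + B))
84 - 100*E(-3) = 84 - 100*(-28 - 1*(-3)**2 + 9*(-3))/(-4 - 3) = 84 - 100*(-28 - 1*9 - 27)/(-7) = 84 - (-100)*(-28 - 9 - 27)/7 = 84 - (-100)*(-64)/7 = 84 - 100*64/7 = 84 - 6400/7 = -5812/7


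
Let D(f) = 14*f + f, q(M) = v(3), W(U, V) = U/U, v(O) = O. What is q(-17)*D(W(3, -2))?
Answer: 45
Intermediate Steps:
W(U, V) = 1
q(M) = 3
D(f) = 15*f
q(-17)*D(W(3, -2)) = 3*(15*1) = 3*15 = 45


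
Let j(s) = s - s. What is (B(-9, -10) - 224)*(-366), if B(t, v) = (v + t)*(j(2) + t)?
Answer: 19398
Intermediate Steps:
j(s) = 0
B(t, v) = t*(t + v) (B(t, v) = (v + t)*(0 + t) = (t + v)*t = t*(t + v))
(B(-9, -10) - 224)*(-366) = (-9*(-9 - 10) - 224)*(-366) = (-9*(-19) - 224)*(-366) = (171 - 224)*(-366) = -53*(-366) = 19398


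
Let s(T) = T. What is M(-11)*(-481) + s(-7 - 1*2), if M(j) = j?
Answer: 5282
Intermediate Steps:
M(-11)*(-481) + s(-7 - 1*2) = -11*(-481) + (-7 - 1*2) = 5291 + (-7 - 2) = 5291 - 9 = 5282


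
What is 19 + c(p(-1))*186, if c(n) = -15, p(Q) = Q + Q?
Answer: -2771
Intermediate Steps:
p(Q) = 2*Q
19 + c(p(-1))*186 = 19 - 15*186 = 19 - 2790 = -2771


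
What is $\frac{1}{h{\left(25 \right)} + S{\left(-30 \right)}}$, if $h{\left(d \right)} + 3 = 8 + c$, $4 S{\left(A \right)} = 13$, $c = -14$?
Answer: $- \frac{4}{23} \approx -0.17391$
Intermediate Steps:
$S{\left(A \right)} = \frac{13}{4}$ ($S{\left(A \right)} = \frac{1}{4} \cdot 13 = \frac{13}{4}$)
$h{\left(d \right)} = -9$ ($h{\left(d \right)} = -3 + \left(8 - 14\right) = -3 - 6 = -9$)
$\frac{1}{h{\left(25 \right)} + S{\left(-30 \right)}} = \frac{1}{-9 + \frac{13}{4}} = \frac{1}{- \frac{23}{4}} = - \frac{4}{23}$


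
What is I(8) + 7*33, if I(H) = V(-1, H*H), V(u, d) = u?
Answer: 230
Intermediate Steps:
I(H) = -1
I(8) + 7*33 = -1 + 7*33 = -1 + 231 = 230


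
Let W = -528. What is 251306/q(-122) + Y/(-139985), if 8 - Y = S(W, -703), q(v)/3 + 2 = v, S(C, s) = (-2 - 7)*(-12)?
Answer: -3517903321/5207442 ≈ -675.55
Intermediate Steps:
S(C, s) = 108 (S(C, s) = -9*(-12) = 108)
q(v) = -6 + 3*v
Y = -100 (Y = 8 - 1*108 = 8 - 108 = -100)
251306/q(-122) + Y/(-139985) = 251306/(-6 + 3*(-122)) - 100/(-139985) = 251306/(-6 - 366) - 100*(-1/139985) = 251306/(-372) + 20/27997 = 251306*(-1/372) + 20/27997 = -125653/186 + 20/27997 = -3517903321/5207442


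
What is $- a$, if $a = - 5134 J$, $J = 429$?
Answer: $2202486$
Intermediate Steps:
$a = -2202486$ ($a = \left(-5134\right) 429 = -2202486$)
$- a = \left(-1\right) \left(-2202486\right) = 2202486$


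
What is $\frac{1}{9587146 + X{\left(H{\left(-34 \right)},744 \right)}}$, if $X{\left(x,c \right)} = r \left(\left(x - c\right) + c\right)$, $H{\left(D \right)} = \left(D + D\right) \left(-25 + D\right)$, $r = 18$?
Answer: $\frac{1}{9659362} \approx 1.0353 \cdot 10^{-7}$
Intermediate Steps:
$H{\left(D \right)} = 2 D \left(-25 + D\right)$
$X{\left(x,c \right)} = 18 x$ ($X{\left(x,c \right)} = 18 \left(\left(x - c\right) + c\right) = 18 x$)
$\frac{1}{9587146 + X{\left(H{\left(-34 \right)},744 \right)}} = \frac{1}{9587146 + 18 \cdot 2 \left(-34\right) \left(-25 - 34\right)} = \frac{1}{9587146 + 18 \cdot 2 \left(-34\right) \left(-59\right)} = \frac{1}{9587146 + 18 \cdot 4012} = \frac{1}{9587146 + 72216} = \frac{1}{9659362}$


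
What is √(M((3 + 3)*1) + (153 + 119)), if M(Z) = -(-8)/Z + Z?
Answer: √2514/3 ≈ 16.713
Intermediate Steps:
M(Z) = Z + 8/Z (M(Z) = 8/Z + Z = Z + 8/Z)
√(M((3 + 3)*1) + (153 + 119)) = √(((3 + 3)*1 + 8/(((3 + 3)*1))) + (153 + 119)) = √((6*1 + 8/((6*1))) + 272) = √((6 + 8/6) + 272) = √((6 + 8*(⅙)) + 272) = √((6 + 4/3) + 272) = √(22/3 + 272) = √(838/3) = √2514/3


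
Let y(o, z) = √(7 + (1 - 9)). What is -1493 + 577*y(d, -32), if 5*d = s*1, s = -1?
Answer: -1493 + 577*I ≈ -1493.0 + 577.0*I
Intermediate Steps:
d = -⅕ (d = (-1*1)/5 = (⅕)*(-1) = -⅕ ≈ -0.20000)
y(o, z) = I (y(o, z) = √(7 - 8) = √(-1) = I)
-1493 + 577*y(d, -32) = -1493 + 577*I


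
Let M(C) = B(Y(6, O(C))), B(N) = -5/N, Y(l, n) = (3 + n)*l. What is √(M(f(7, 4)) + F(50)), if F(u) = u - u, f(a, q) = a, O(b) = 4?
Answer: I*√210/42 ≈ 0.34503*I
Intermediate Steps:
Y(l, n) = l*(3 + n)
M(C) = -5/42 (M(C) = -5*1/(6*(3 + 4)) = -5/(6*7) = -5/42)
F(u) = 0
√(M(f(7, 4)) + F(50)) = √(-5/42 + 0) = √(-5/42) = I*√210/42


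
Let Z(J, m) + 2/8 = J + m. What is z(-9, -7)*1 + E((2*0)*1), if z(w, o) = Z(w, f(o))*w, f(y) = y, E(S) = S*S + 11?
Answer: 629/4 ≈ 157.25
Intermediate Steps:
E(S) = 11 + S² (E(S) = S² + 11 = 11 + S²)
Z(J, m) = -¼ + J + m (Z(J, m) = -¼ + (J + m) = -¼ + J + m)
z(w, o) = w*(-¼ + o + w) (z(w, o) = (-¼ + w + o)*w = (-¼ + o + w)*w = w*(-¼ + o + w))
z(-9, -7)*1 + E((2*0)*1) = -9*(-¼ - 7 - 9)*1 + (11 + ((2*0)*1)²) = -9*(-65/4)*1 + (11 + (0*1)²) = (585/4)*1 + (11 + 0²) = 585/4 + (11 + 0) = 585/4 + 11 = 629/4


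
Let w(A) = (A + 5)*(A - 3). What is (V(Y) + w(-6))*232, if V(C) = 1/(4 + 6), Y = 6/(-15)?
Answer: 10556/5 ≈ 2111.2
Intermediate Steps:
Y = -2/5 (Y = 6*(-1/15) = -2/5 ≈ -0.40000)
w(A) = (-3 + A)*(5 + A) (w(A) = (5 + A)*(-3 + A) = (-3 + A)*(5 + A))
V(C) = 1/10
(V(Y) + w(-6))*232 = (1/10 + (-15 + (-6)**2 + 2*(-6)))*232 = (1/10 + (-15 + 36 - 12))*232 = (1/10 + 9)*232 = (91/10)*232 = 10556/5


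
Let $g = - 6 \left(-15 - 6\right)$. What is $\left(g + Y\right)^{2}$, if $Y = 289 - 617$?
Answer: $40804$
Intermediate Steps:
$g = 126$ ($g = \left(-6\right) \left(-21\right) = 126$)
$Y = -328$ ($Y = 289 - 617 = -328$)
$\left(g + Y\right)^{2} = \left(126 - 328\right)^{2} = \left(-202\right)^{2} = 40804$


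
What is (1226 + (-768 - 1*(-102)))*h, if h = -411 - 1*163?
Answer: -321440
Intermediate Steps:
h = -574 (h = -411 - 163 = -574)
(1226 + (-768 - 1*(-102)))*h = (1226 + (-768 - 1*(-102)))*(-574) = (1226 + (-768 + 102))*(-574) = (1226 - 666)*(-574) = 560*(-574) = -321440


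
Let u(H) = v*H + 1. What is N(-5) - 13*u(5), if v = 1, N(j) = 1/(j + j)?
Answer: -781/10 ≈ -78.100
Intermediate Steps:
N(j) = 1/(2*j)
u(H) = 1 + H (u(H) = 1*H + 1 = H + 1 = 1 + H)
N(-5) - 13*u(5) = (1/2)/(-5) - 13*(1 + 5) = (1/2)*(-1/5) - 13*6 = -1/10 - 78 = -781/10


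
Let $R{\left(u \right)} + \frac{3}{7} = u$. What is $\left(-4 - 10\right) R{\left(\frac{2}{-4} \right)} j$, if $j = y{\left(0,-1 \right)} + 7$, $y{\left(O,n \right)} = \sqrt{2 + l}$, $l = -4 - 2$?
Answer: $91 + 26 i \approx 91.0 + 26.0 i$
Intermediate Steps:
$R{\left(u \right)} = - \frac{3}{7} + u$
$l = -6$
$y{\left(O,n \right)} = 2 i$ ($y{\left(O,n \right)} = \sqrt{2 - 6} = \sqrt{-4} = 2 i$)
$j = 7 + 2 i$ ($j = 2 i + 7 = 7 + 2 i \approx 7.0 + 2.0 i$)
$\left(-4 - 10\right) R{\left(\frac{2}{-4} \right)} j = \left(-4 - 10\right) \left(- \frac{3}{7} + \frac{2}{-4}\right) \left(7 + 2 i\right) = \left(-4 - 10\right) \left(- \frac{3}{7} + 2 \left(- \frac{1}{4}\right)\right) \left(7 + 2 i\right) = - 14 \left(- \frac{3}{7} - \frac{1}{2}\right) \left(7 + 2 i\right) = \left(-14\right) \left(- \frac{13}{14}\right) \left(7 + 2 i\right) = 13 \left(7 + 2 i\right) = 91 + 26 i$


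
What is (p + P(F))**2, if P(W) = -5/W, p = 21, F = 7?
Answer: 20164/49 ≈ 411.51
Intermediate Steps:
(p + P(F))**2 = (21 - 5/7)**2 = (142/7)**2 = 20164/49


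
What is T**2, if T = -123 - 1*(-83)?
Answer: 1600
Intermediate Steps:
T = -40 (T = -123 + 83 = -40)
T**2 = (-40)**2 = 1600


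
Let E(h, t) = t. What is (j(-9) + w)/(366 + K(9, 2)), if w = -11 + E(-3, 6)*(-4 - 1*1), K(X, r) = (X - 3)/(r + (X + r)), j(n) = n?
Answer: -325/2382 ≈ -0.13644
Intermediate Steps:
K(X, r) = (-3 + X)/(X + 2*r)
w = -41 (w = -11 + 6*(-4 - 1*1) = -11 + 6*(-4 - 1) = -11 + 6*(-5) = -11 - 30 = -41)
(j(-9) + w)/(366 + K(9, 2)) = (-9 - 41)/(366 + (-3 + 9)/(9 + 2*2)) = -50/(366 + 6/(9 + 4)) = -50/(366 + 6/13) = -50/4764/13 = -50*13/4764 = -325/2382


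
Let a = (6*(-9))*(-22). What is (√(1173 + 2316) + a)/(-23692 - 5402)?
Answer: -198/4849 - √3489/29094 ≈ -0.042863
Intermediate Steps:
a = 1188 (a = -54*(-22) = 1188)
(√(1173 + 2316) + a)/(-23692 - 5402) = (√(1173 + 2316) + 1188)/(-23692 - 5402) = (√3489 + 1188)/(-29094) = (1188 + √3489)*(-1/29094) = -198/4849 - √3489/29094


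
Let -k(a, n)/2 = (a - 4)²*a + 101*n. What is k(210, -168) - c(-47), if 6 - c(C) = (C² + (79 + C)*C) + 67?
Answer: -17788418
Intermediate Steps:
c(C) = -61 - C² - C*(79 + C) (c(C) = 6 - ((C² + (79 + C)*C) + 67) = 6 - ((C² + C*(79 + C)) + 67) = 6 - (67 + C² + C*(79 + C)) = 6 + (-67 - C² - C*(79 + C)) = -61 - C² - C*(79 + C))
k(a, n) = -202*n - 2*a*(-4 + a)² (k(a, n) = -2*((a - 4)²*a + 101*n) = -2*((-4 + a)²*a + 101*n) = -2*(a*(-4 + a)² + 101*n) = -2*(101*n + a*(-4 + a)²) = -202*n - 2*a*(-4 + a)²)
k(210, -168) - c(-47) = (-202*(-168) - 2*210*(-4 + 210)²) - (-61 - 79*(-47) - 2*(-47)²) = (33936 - 2*210*206²) - (-61 + 3713 - 2*2209) = (33936 - 2*210*42436) - (-61 + 3713 - 4418) = (33936 - 17823120) - 1*(-766) = -17789184 + 766 = -17788418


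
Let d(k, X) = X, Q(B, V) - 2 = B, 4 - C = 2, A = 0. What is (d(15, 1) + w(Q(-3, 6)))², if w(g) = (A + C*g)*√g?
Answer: (1 - 2*I)² ≈ -3.0 - 4.0*I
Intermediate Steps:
C = 2 (C = 4 - 1*2 = 4 - 2 = 2)
Q(B, V) = 2 + B
w(g) = 2*g^(3/2) (w(g) = (0 + 2*g)*√g = (2*g)*√g = 2*g^(3/2))
(d(15, 1) + w(Q(-3, 6)))² = (1 + 2*(2 - 3)^(3/2))² = (1 + 2*(-1)^(3/2))² = (1 + 2*(-I))² = (1 - 2*I)²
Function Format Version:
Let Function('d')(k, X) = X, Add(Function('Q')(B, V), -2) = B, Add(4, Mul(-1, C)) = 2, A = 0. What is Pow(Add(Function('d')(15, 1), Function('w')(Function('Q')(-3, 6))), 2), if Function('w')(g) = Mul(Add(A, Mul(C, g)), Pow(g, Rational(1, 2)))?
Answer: Pow(Add(1, Mul(-2, I)), 2) ≈ Add(-3.0000, Mul(-4.0000, I))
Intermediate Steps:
C = 2 (C = Add(4, Mul(-1, 2)) = Add(4, -2) = 2)
Function('Q')(B, V) = Add(2, B)
Function('w')(g) = Mul(2, Pow(g, Rational(3, 2))) (Function('w')(g) = Mul(Add(0, Mul(2, g)), Pow(g, Rational(1, 2))) = Mul(Mul(2, g), Pow(g, Rational(1, 2))) = Mul(2, Pow(g, Rational(3, 2))))
Pow(Add(Function('d')(15, 1), Function('w')(Function('Q')(-3, 6))), 2) = Pow(Add(1, Mul(2, Pow(Add(2, -3), Rational(3, 2)))), 2) = Pow(Add(1, Mul(2, Pow(-1, Rational(3, 2)))), 2) = Pow(Add(1, Mul(2, Mul(-1, I))), 2) = Pow(Add(1, Mul(-2, I)), 2)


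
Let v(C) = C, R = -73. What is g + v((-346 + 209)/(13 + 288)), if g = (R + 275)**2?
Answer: 12281867/301 ≈ 40804.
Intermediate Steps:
g = 40804 (g = (-73 + 275)**2 = 202**2 = 40804)
g + v((-346 + 209)/(13 + 288)) = 40804 + (-346 + 209)/(13 + 288) = 40804 - 137/301 = 12281867/301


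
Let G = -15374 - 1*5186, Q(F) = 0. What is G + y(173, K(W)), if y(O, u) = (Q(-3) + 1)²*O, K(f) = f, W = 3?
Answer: -20387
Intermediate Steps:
y(O, u) = O (y(O, u) = (0 + 1)²*O = 1²*O = 1*O = O)
G = -20560 (G = -15374 - 5186 = -20560)
G + y(173, K(W)) = -20560 + 173 = -20387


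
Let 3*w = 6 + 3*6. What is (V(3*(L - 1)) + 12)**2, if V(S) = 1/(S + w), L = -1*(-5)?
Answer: 58081/400 ≈ 145.20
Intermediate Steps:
L = 5
w = 8 (w = (6 + 3*6)/3 = (6 + 18)/3 = (1/3)*24 = 8)
V(S) = 1/(8 + S) (V(S) = 1/(S + 8) = 1/(8 + S))
(V(3*(L - 1)) + 12)**2 = (1/(8 + 3*(5 - 1)) + 12)**2 = (1/(8 + 3*4) + 12)**2 = (1/(8 + 12) + 12)**2 = (1/20 + 12)**2 = (241/20)**2 = 58081/400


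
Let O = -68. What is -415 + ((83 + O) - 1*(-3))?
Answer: -397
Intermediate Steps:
-415 + ((83 + O) - 1*(-3)) = -415 + ((83 - 68) - 1*(-3)) = -415 + (15 + 3) = -415 + 18 = -397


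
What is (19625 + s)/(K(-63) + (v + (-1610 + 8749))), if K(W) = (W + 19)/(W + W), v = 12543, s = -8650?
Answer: 691425/1239988 ≈ 0.55761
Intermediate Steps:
K(W) = (19 + W)/(2*W) (K(W) = (19 + W)/((2*W)) = (19 + W)*(1/(2*W)) = (19 + W)/(2*W))
(19625 + s)/(K(-63) + (v + (-1610 + 8749))) = (19625 - 8650)/((½)*(19 - 63)/(-63) + (12543 + (-1610 + 8749))) = 10975/((½)*(-1/63)*(-44) + (12543 + 7139)) = 10975/(22/63 + 19682) = 10975/(1239988/63) = 10975*(63/1239988) = 691425/1239988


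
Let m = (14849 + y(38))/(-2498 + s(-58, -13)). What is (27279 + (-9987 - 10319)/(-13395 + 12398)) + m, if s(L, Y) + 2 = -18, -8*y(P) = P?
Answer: 274075148899/10041784 ≈ 27293.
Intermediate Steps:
y(P) = -P/8
s(L, Y) = -20 (s(L, Y) = -2 - 18 = -20)
m = -59377/10072 (m = (14849 - ⅛*38)/(-2498 - 20) = (14849 - 19/4)/(-2518) = (59377/4)*(-1/2518) = -59377/10072 ≈ -5.8953)
(27279 + (-9987 - 10319)/(-13395 + 12398)) + m = (27279 + (-9987 - 10319)/(-13395 + 12398)) - 59377/10072 = (27279 - 20306/(-997)) - 59377/10072 = (27279 - 20306*(-1/997)) - 59377/10072 = (27279 + 20306/997) - 59377/10072 = 27217469/997 - 59377/10072 = 274075148899/10041784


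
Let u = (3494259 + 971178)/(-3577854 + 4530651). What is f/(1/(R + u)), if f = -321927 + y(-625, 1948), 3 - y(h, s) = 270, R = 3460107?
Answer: -354068011760428968/317599 ≈ -1.1148e+12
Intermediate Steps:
y(h, s) = -267 (y(h, s) = 3 - 1*270 = 3 - 270 = -267)
u = 1488479/317599 (u = 4465437/952797 = 4465437*(1/952797) = 1488479/317599 ≈ 4.6867)
f = -322194 (f = -321927 - 267 = -322194)
f/(1/(R + u)) = -322194/(1/(3460107 + 1488479/317599)) = -322194/(1/(1098928011572/317599)) = -322194/317599/1098928011572 = -322194*1098928011572/317599 = -354068011760428968/317599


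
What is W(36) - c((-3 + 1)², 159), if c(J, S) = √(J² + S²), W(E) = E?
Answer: 36 - √25297 ≈ -123.05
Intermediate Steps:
W(36) - c((-3 + 1)², 159) = 36 - √(((-3 + 1)²)² + 159²) = 36 - √(((-2)²)² + 25281) = 36 - √(4² + 25281) = 36 - √(16 + 25281) = 36 - √25297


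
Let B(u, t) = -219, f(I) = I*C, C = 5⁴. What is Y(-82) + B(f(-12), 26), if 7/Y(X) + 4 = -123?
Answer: -27820/127 ≈ -219.06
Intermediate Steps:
C = 625
Y(X) = -7/127 (Y(X) = 7/(-4 - 123) = 7/(-127) = 7*(-1/127) = -7/127)
f(I) = 625*I (f(I) = I*625 = 625*I)
Y(-82) + B(f(-12), 26) = -7/127 - 219 = -27820/127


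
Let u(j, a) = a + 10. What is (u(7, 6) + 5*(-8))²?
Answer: 576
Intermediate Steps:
u(j, a) = 10 + a
(u(7, 6) + 5*(-8))² = ((10 + 6) + 5*(-8))² = (16 - 40)² = (-24)² = 576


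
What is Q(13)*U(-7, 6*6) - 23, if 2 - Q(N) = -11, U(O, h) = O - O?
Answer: -23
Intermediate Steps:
U(O, h) = 0
Q(N) = 13 (Q(N) = 2 - 1*(-11) = 2 + 11 = 13)
Q(13)*U(-7, 6*6) - 23 = 13*0 - 23 = 0 - 23 = -23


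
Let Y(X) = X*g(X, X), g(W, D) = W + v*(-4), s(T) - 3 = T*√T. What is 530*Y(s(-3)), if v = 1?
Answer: -15900 - 3180*I*√3 ≈ -15900.0 - 5507.9*I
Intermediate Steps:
s(T) = 3 + T^(3/2) (s(T) = 3 + T*√T = 3 + T^(3/2))
g(W, D) = -4 + W (g(W, D) = W + 1*(-4) = W - 4 = -4 + W)
Y(X) = X*(-4 + X)
530*Y(s(-3)) = 530*((3 + (-3)^(3/2))*(-4 + (3 + (-3)^(3/2)))) = 530*((3 - 3*I*√3)*(-4 + (3 - 3*I*√3))) = 530*((3 - 3*I*√3)*(-1 - 3*I*√3)) = 530*((-1 - 3*I*√3)*(3 - 3*I*√3)) = 530*(-1 - 3*I*√3)*(3 - 3*I*√3)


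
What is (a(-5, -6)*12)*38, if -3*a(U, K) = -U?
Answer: -760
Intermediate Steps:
a(U, K) = U/3 (a(U, K) = -(-1)*U/3 = U/3)
(a(-5, -6)*12)*38 = (((1/3)*(-5))*12)*38 = -5/3*12*38 = -20*38 = -760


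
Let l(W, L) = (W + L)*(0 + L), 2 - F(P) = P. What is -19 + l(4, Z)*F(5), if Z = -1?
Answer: -10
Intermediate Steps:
F(P) = 2 - P
l(W, L) = L*(L + W) (l(W, L) = (L + W)*L = L*(L + W))
-19 + l(4, Z)*F(5) = -19 + (-(-1 + 4))*(2 - 1*5) = -19 + (-1*3)*(2 - 5) = -19 - 3*(-3) = -19 + 9 = -10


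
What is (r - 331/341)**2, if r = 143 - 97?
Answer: 235776025/116281 ≈ 2027.6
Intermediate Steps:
r = 46
(r - 331/341)**2 = (46 - 331/341)**2 = (15355/341)**2 = 235776025/116281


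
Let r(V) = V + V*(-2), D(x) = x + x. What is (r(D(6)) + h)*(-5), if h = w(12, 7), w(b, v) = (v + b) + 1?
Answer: -40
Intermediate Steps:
w(b, v) = 1 + b + v (w(b, v) = (b + v) + 1 = 1 + b + v)
h = 20 (h = 1 + 12 + 7 = 20)
D(x) = 2*x
r(V) = -V (r(V) = V - 2*V = -V)
(r(D(6)) + h)*(-5) = (-2*6 + 20)*(-5) = (-1*12 + 20)*(-5) = (-12 + 20)*(-5) = 8*(-5) = -40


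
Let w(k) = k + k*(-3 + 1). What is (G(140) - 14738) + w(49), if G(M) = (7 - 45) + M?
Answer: -14685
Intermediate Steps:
G(M) = -38 + M
w(k) = -k (w(k) = k + k*(-2) = k - 2*k = -k)
(G(140) - 14738) + w(49) = ((-38 + 140) - 14738) - 1*49 = (102 - 14738) - 49 = -14636 - 49 = -14685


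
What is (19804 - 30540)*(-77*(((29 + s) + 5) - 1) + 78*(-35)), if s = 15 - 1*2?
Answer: 67336192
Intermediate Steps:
s = 13 (s = 15 - 2 = 13)
(19804 - 30540)*(-77*(((29 + s) + 5) - 1) + 78*(-35)) = (19804 - 30540)*(-77*(((29 + 13) + 5) - 1) + 78*(-35)) = -10736*(-77*((42 + 5) - 1) - 2730) = -10736*(-77*(47 - 1) - 2730) = -10736*(-77*46 - 2730) = -10736*(-3542 - 2730) = -10736*(-6272) = 67336192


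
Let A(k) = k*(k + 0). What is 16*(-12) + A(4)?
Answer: -176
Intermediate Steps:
A(k) = k² (A(k) = k*k = k²)
16*(-12) + A(4) = 16*(-12) + 4² = -192 + 16 = -176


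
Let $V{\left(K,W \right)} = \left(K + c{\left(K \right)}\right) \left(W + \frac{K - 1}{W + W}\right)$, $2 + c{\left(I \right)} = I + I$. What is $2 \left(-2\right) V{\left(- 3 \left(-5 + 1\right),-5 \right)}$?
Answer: $\frac{4148}{5} \approx 829.6$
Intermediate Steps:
$c{\left(I \right)} = -2 + 2 I$ ($c{\left(I \right)} = -2 + \left(I + I\right) = -2 + 2 I$)
$V{\left(K,W \right)} = \left(-2 + 3 K\right) \left(W + \frac{-1 + K}{2 W}\right)$ ($V{\left(K,W \right)} = \left(K + \left(-2 + 2 K\right)\right) \left(W + \frac{K - 1}{W + W}\right) = \left(-2 + 3 K\right) \left(W + \frac{-1 + K}{2 W}\right)$)
$2 \left(-2\right) V{\left(- 3 \left(-5 + 1\right),-5 \right)} = 2 \left(-2\right) \frac{2 - 5 \left(- 3 \left(-5 + 1\right)\right) - 4 \left(-5\right)^{2} + 3 \left(- 3 \left(-5 + 1\right)\right)^{2} + 6 \left(- 3 \left(-5 + 1\right)\right) \left(-5\right)^{2}}{2 \left(-5\right)} = - 4 \cdot \frac{1}{2} \left(- \frac{1}{5}\right) \left(2 - 5 \left(\left(-3\right) \left(-4\right)\right) - 100 + 3 \left(\left(-3\right) \left(-4\right)\right)^{2} + 6 \left(\left(-3\right) \left(-4\right)\right) 25\right) = - 4 \cdot \frac{1}{2} \left(- \frac{1}{5}\right) \left(2 - 60 - 100 + 3 \cdot 12^{2} + 6 \cdot 12 \cdot 25\right) = - 4 \cdot \frac{1}{2} \left(- \frac{1}{5}\right) \left(2 - 60 - 100 + 3 \cdot 144 + 1800\right) = - 4 \cdot \frac{1}{2} \left(- \frac{1}{5}\right) \left(2 - 60 - 100 + 432 + 1800\right) = - 4 \cdot \frac{1}{2} \left(- \frac{1}{5}\right) 2074 = \left(-4\right) \left(- \frac{1037}{5}\right) = \frac{4148}{5}$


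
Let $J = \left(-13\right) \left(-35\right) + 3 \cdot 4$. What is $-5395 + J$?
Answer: $-4928$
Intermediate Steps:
$J = 467$ ($J = 455 + 12 = 467$)
$-5395 + J = -5395 + 467 = -4928$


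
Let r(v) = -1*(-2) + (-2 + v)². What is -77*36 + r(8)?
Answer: -2734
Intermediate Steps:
r(v) = 2 + (-2 + v)²
-77*36 + r(8) = -77*36 + (2 + (-2 + 8)²) = -2772 + (2 + 6²) = -2772 + (2 + 36) = -2772 + 38 = -2734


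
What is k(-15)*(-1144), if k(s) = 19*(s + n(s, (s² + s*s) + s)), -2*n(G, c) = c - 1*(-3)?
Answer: 5086224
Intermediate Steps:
n(G, c) = -3/2 - c/2 (n(G, c) = -(c - 1*(-3))/2 = -(c + 3)/2 = -(3 + c)/2 = -3/2 - c/2)
k(s) = -57/2 - 19*s² + 19*s/2 (k(s) = 19*(s + (-3/2 - ((s² + s*s) + s)/2)) = 19*(s + (-3/2 - ((s² + s²) + s)/2)) = 19*(s + (-3/2 - (2*s² + s)/2)) = 19*(s + (-3/2 - (s + 2*s²)/2)) = 19*(s + (-3/2 + (-s² - s/2))) = 19*(s + (-3/2 - s² - s/2)) = 19*(-3/2 + s/2 - s²) = -57/2 - 19*s² + 19*s/2)
k(-15)*(-1144) = (-57/2 - 19*(-15)² + (19/2)*(-15))*(-1144) = (-57/2 - 19*225 - 285/2)*(-1144) = (-57/2 - 4275 - 285/2)*(-1144) = -4446*(-1144) = 5086224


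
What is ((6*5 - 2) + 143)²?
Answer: 29241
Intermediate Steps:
((6*5 - 2) + 143)² = ((30 - 2) + 143)² = (28 + 143)² = 171² = 29241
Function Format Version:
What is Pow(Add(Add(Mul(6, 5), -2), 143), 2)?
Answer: 29241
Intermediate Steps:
Pow(Add(Add(Mul(6, 5), -2), 143), 2) = Pow(Add(Add(30, -2), 143), 2) = Pow(Add(28, 143), 2) = Pow(171, 2) = 29241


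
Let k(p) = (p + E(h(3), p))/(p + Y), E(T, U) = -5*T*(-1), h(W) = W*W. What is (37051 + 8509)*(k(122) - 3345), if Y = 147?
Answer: -40987507280/269 ≈ -1.5237e+8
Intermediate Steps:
h(W) = W**2
E(T, U) = 5*T
k(p) = (45 + p)/(147 + p) (k(p) = (p + 5*3**2)/(p + 147) = (p + 5*9)/(147 + p) = (p + 45)/(147 + p) = (45 + p)/(147 + p))
(37051 + 8509)*(k(122) - 3345) = (37051 + 8509)*((45 + 122)/(147 + 122) - 3345) = 45560*(167/269 - 3345) = 45560*(-899638/269) = -40987507280/269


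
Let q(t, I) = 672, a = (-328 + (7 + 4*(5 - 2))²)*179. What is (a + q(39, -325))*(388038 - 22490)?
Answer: 2404940292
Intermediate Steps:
a = 5907 (a = (-328 + (7 + 4*3)²)*179 = (-328 + (7 + 12)²)*179 = (-328 + 19²)*179 = (-328 + 361)*179 = 33*179 = 5907)
(a + q(39, -325))*(388038 - 22490) = (5907 + 672)*(388038 - 22490) = 6579*365548 = 2404940292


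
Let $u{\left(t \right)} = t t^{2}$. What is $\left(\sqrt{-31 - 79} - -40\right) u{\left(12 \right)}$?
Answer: $69120 + 1728 i \sqrt{110} \approx 69120.0 + 18123.0 i$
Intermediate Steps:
$u{\left(t \right)} = t^{3}$
$\left(\sqrt{-31 - 79} - -40\right) u{\left(12 \right)} = \left(\sqrt{-31 - 79} - -40\right) 12^{3} = \left(\sqrt{-110} + 40\right) 1728 = \left(i \sqrt{110} + 40\right) 1728 = \left(40 + i \sqrt{110}\right) 1728 = 69120 + 1728 i \sqrt{110}$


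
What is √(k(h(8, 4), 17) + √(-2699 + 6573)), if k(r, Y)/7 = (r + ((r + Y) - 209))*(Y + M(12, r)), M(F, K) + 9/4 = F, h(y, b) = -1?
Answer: √(-145306 + 4*√3874)/2 ≈ 190.43*I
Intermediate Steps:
M(F, K) = -9/4 + F
k(r, Y) = 7*(39/4 + Y)*(-209 + Y + 2*r) (k(r, Y) = 7*((r + ((r + Y) - 209))*(Y + (-9/4 + 12))) = 7*((r + ((Y + r) - 209))*(Y + 39/4)) = 7*((r + (-209 + Y + r))*(39/4 + Y)) = 7*((-209 + Y + 2*r)*(39/4 + Y)) = 7*((39/4 + Y)*(-209 + Y + 2*r)) = 7*(39/4 + Y)*(-209 + Y + 2*r))
√(k(h(8, 4), 17) + √(-2699 + 6573)) = √((-57057/4 + 7*17² - 5579/4*17 + (273/2)*(-1) + 14*17*(-1)) + √(-2699 + 6573)) = √((-57057/4 + 7*289 - 94843/4 - 273/2 - 238) + √3874) = √((-57057/4 + 2023 - 94843/4 - 273/2 - 238) + √3874) = √(-72653/2 + √3874)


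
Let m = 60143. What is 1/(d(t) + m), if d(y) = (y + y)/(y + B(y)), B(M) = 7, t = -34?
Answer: 27/1623929 ≈ 1.6626e-5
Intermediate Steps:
d(y) = 2*y/(7 + y) (d(y) = (y + y)/(y + 7) = (2*y)/(7 + y) = 2*y/(7 + y))
1/(d(t) + m) = 1/(2*(-34)/(7 - 34) + 60143) = 1/(2*(-34)/(-27) + 60143) = 1/(2*(-34)*(-1/27) + 60143) = 1/(68/27 + 60143) = 1/(1623929/27) = 27/1623929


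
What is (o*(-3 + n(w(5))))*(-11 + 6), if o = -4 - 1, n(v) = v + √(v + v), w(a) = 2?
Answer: 25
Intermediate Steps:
n(v) = v + √2*√v (n(v) = v + √(2*v) = v + √2*√v)
o = -5
(o*(-3 + n(w(5))))*(-11 + 6) = (-5*(-3 + (2 + √2*√2)))*(-11 + 6) = -5*(-3 + (2 + 2))*(-5) = -5*(-3 + 4)*(-5) = -5*1*(-5) = -5*(-5) = 25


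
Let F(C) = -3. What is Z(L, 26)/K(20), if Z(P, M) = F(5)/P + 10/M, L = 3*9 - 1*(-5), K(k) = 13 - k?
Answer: -121/2912 ≈ -0.041552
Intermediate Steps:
L = 32 (L = 27 + 5 = 32)
Z(P, M) = -3/P + 10/M
Z(L, 26)/K(20) = (-3/32 + 10/26)/(13 - 1*20) = (-3*1/32 + 10*(1/26))/(13 - 20) = (-3/32 + 5/13)/(-7) = (121/416)*(-1/7) = -121/2912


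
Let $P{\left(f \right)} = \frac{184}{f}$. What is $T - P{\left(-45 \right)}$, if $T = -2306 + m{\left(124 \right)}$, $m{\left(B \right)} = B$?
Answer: $- \frac{98006}{45} \approx -2177.9$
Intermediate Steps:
$T = -2182$ ($T = -2306 + 124 = -2182$)
$T - P{\left(-45 \right)} = -2182 - \frac{184}{-45} = -2182 - 184 \left(- \frac{1}{45}\right) = -2182 - - \frac{184}{45} = -2182 + \frac{184}{45} = - \frac{98006}{45}$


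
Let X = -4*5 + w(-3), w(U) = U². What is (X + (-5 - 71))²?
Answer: 7569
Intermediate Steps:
X = -11 (X = -4*5 + (-3)² = -20 + 9 = -11)
(X + (-5 - 71))² = (-11 + (-5 - 71))² = (-11 - 76)² = (-87)² = 7569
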